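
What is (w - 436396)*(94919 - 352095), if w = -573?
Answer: 112377939544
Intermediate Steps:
(w - 436396)*(94919 - 352095) = (-573 - 436396)*(94919 - 352095) = -436969*(-257176) = 112377939544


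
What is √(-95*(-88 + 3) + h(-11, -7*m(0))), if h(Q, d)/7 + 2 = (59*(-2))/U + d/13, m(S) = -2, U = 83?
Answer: 3*√1042459665/1079 ≈ 89.770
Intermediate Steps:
h(Q, d) = -1988/83 + 7*d/13 (h(Q, d) = -14 + 7*((59*(-2))/83 + d/13) = -14 + 7*(-118*1/83 + d*(1/13)) = -14 + 7*(-118/83 + d/13) = -14 + (-826/83 + 7*d/13) = -1988/83 + 7*d/13)
√(-95*(-88 + 3) + h(-11, -7*m(0))) = √(-95*(-88 + 3) + (-1988/83 + 7*(-7*(-2))/13)) = √(-95*(-85) + (-1988/83 + (7/13)*14)) = √(8075 + (-1988/83 + 98/13)) = √(8075 - 17710/1079) = √(8695215/1079) = 3*√1042459665/1079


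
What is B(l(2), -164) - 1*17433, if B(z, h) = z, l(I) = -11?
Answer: -17444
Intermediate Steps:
B(l(2), -164) - 1*17433 = -11 - 1*17433 = -11 - 17433 = -17444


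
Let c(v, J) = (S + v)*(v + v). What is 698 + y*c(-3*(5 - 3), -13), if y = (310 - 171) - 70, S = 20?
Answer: -10894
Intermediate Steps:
c(v, J) = 2*v*(20 + v) (c(v, J) = (20 + v)*(v + v) = (20 + v)*(2*v) = 2*v*(20 + v))
y = 69 (y = 139 - 70 = 69)
698 + y*c(-3*(5 - 3), -13) = 698 + 69*(2*(-3*(5 - 3))*(20 - 3*(5 - 3))) = 698 + 69*(2*(-3*2)*(20 - 3*2)) = 698 + 69*(2*(-6)*(20 - 6)) = 698 + 69*(2*(-6)*14) = 698 + 69*(-168) = 698 - 11592 = -10894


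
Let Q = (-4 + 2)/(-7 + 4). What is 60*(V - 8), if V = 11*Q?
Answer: -40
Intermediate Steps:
Q = 2/3 (Q = -2/(-3) = -2*(-1/3) = 2/3 ≈ 0.66667)
V = 22/3 (V = 11*(2/3) = 22/3 ≈ 7.3333)
60*(V - 8) = 60*(22/3 - 8) = 60*(-2/3) = -40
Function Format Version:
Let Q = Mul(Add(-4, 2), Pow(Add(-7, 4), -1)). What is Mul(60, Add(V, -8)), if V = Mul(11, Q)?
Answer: -40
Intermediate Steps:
Q = Rational(2, 3) (Q = Mul(-2, Pow(-3, -1)) = Mul(-2, Rational(-1, 3)) = Rational(2, 3) ≈ 0.66667)
V = Rational(22, 3) (V = Mul(11, Rational(2, 3)) = Rational(22, 3) ≈ 7.3333)
Mul(60, Add(V, -8)) = Mul(60, Add(Rational(22, 3), -8)) = Mul(60, Rational(-2, 3)) = -40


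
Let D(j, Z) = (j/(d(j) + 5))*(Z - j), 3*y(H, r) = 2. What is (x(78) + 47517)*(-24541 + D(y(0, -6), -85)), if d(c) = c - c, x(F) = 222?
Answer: -17581621267/15 ≈ -1.1721e+9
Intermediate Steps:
y(H, r) = 2/3 (y(H, r) = (1/3)*2 = 2/3)
d(c) = 0
D(j, Z) = j*(Z - j)/5 (D(j, Z) = (j/(0 + 5))*(Z - j) = (j/5)*(Z - j) = j*(Z - j)/5)
(x(78) + 47517)*(-24541 + D(y(0, -6), -85)) = (222 + 47517)*(-24541 + (1/5)*(2/3)*(-85 - 1*2/3)) = 47739*(-24541 + (1/5)*(2/3)*(-85 - 2/3)) = 47739*(-24541 + (1/5)*(2/3)*(-257/3)) = 47739*(-24541 - 514/45) = 47739*(-1104859/45) = -17581621267/15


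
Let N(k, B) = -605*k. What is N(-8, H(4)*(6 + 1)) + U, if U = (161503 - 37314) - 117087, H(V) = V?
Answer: 11942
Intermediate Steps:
U = 7102 (U = 124189 - 117087 = 7102)
N(-8, H(4)*(6 + 1)) + U = -605*(-8) + 7102 = 4840 + 7102 = 11942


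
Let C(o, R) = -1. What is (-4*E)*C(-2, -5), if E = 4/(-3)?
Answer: -16/3 ≈ -5.3333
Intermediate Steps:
E = -4/3 (E = 4*(-⅓) = -4/3 ≈ -1.3333)
(-4*E)*C(-2, -5) = -4*(-4/3)*(-1) = (16/3)*(-1) = -16/3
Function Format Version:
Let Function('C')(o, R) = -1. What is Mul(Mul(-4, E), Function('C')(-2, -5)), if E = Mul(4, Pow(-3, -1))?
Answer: Rational(-16, 3) ≈ -5.3333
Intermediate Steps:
E = Rational(-4, 3) (E = Mul(4, Rational(-1, 3)) = Rational(-4, 3) ≈ -1.3333)
Mul(Mul(-4, E), Function('C')(-2, -5)) = Mul(Mul(-4, Rational(-4, 3)), -1) = Mul(Rational(16, 3), -1) = Rational(-16, 3)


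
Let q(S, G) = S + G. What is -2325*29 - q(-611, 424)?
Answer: -67238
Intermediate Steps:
q(S, G) = G + S
-2325*29 - q(-611, 424) = -2325*29 - (424 - 611) = -67425 - 1*(-187) = -67425 + 187 = -67238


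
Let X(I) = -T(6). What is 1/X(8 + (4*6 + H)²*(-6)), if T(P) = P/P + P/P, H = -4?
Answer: -½ ≈ -0.50000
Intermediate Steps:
T(P) = 2 (T(P) = 1 + 1 = 2)
X(I) = -2 (X(I) = -1*2 = -2)
1/X(8 + (4*6 + H)²*(-6)) = 1/(-2) = -½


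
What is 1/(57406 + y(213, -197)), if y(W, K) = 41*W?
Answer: 1/66139 ≈ 1.5120e-5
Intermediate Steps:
1/(57406 + y(213, -197)) = 1/(57406 + 41*213) = 1/(57406 + 8733) = 1/66139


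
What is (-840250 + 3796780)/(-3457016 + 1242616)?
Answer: -295653/221440 ≈ -1.3351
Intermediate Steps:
(-840250 + 3796780)/(-3457016 + 1242616) = 2956530/(-2214400) = 2956530*(-1/2214400) = -295653/221440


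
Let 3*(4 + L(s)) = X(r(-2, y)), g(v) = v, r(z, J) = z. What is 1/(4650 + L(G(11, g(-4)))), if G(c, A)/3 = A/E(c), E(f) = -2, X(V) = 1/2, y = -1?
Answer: 6/27877 ≈ 0.00021523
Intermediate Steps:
X(V) = ½
G(c, A) = -3*A/2 (G(c, A) = 3*(A/(-2)) = 3*(A*(-½)) = 3*(-A/2) = -3*A/2)
L(s) = -23/6 (L(s) = -4 + (⅓)*(½) = -4 + ⅙ = -23/6)
1/(4650 + L(G(11, g(-4)))) = 1/(4650 - 23/6) = 1/(27877/6) = 6/27877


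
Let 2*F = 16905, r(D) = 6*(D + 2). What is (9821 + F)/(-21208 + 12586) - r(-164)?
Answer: 16724621/17244 ≈ 969.88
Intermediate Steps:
r(D) = 12 + 6*D (r(D) = 6*(2 + D) = 12 + 6*D)
F = 16905/2 (F = (½)*16905 = 16905/2 ≈ 8452.5)
(9821 + F)/(-21208 + 12586) - r(-164) = (9821 + 16905/2)/(-21208 + 12586) - (12 + 6*(-164)) = (36547/2)/(-8622) - (12 - 984) = (36547/2)*(-1/8622) - 1*(-972) = -36547/17244 + 972 = 16724621/17244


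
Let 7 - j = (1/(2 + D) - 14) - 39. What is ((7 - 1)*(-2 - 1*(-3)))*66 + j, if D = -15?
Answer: 5929/13 ≈ 456.08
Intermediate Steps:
j = 781/13 (j = 7 - ((1/(2 - 15) - 14) - 39) = 7 - ((1/(-13) - 14) - 39) = 7 - ((-1/13 - 14) - 39) = 7 - (-183/13 - 39) = 7 - 1*(-690/13) = 7 + 690/13 = 781/13 ≈ 60.077)
((7 - 1)*(-2 - 1*(-3)))*66 + j = ((7 - 1)*(-2 - 1*(-3)))*66 + 781/13 = (6*(-2 + 3))*66 + 781/13 = (6*1)*66 + 781/13 = 6*66 + 781/13 = 396 + 781/13 = 5929/13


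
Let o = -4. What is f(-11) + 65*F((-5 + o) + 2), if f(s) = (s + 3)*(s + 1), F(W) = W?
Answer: -375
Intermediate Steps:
f(s) = (1 + s)*(3 + s) (f(s) = (3 + s)*(1 + s) = (1 + s)*(3 + s))
f(-11) + 65*F((-5 + o) + 2) = (3 + (-11)² + 4*(-11)) + 65*((-5 - 4) + 2) = (3 + 121 - 44) + 65*(-9 + 2) = 80 + 65*(-7) = 80 - 455 = -375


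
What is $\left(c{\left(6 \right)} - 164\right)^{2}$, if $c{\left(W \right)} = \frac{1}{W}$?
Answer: $\frac{966289}{36} \approx 26841.0$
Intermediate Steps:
$\left(c{\left(6 \right)} - 164\right)^{2} = \left(\frac{1}{6} - 164\right)^{2} = \left(- \frac{983}{6}\right)^{2} = \frac{966289}{36}$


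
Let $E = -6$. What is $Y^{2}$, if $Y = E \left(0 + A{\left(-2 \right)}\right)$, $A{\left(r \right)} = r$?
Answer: $144$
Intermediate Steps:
$Y = 12$ ($Y = - 6 \left(0 - 2\right) = \left(-6\right) \left(-2\right) = 12$)
$Y^{2} = 12^{2} = 144$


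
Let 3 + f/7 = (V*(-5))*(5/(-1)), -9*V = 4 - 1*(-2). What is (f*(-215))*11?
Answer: 976745/3 ≈ 3.2558e+5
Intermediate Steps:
V = -⅔ (V = -(4 - 1*(-2))/9 = -(4 + 2)/9 = -⅑*6 = -⅔ ≈ -0.66667)
f = -413/3 (f = -21 + 7*((-⅔*(-5))*(5/(-1))) = -21 + 7*(10*(5*(-1))/3) = -21 + 7*((10/3)*(-5)) = -21 + 7*(-50/3) = -21 - 350/3 = -413/3 ≈ -137.67)
(f*(-215))*11 = -413/3*(-215)*11 = (88795/3)*11 = 976745/3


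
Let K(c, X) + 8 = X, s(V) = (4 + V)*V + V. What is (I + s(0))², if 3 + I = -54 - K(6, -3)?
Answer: 2116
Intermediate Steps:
s(V) = V + V*(4 + V) (s(V) = V*(4 + V) + V = V + V*(4 + V))
K(c, X) = -8 + X
I = -46 (I = -3 + (-54 - (-8 - 3)) = -3 + (-54 - 1*(-11)) = -3 + (-54 + 11) = -3 - 43 = -46)
(I + s(0))² = (-46 + 0*(5 + 0))² = (-46 + 0*5)² = (-46 + 0)² = (-46)² = 2116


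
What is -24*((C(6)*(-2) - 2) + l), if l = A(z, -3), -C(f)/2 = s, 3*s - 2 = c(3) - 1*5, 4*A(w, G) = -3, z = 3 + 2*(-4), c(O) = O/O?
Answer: 130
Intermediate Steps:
c(O) = 1
z = -5 (z = 3 - 8 = -5)
A(w, G) = -¾ (A(w, G) = (¼)*(-3) = -¾)
s = -⅔ (s = ⅔ + (1 - 1*5)/3 = ⅔ + (1 - 5)/3 = ⅔ + (⅓)*(-4) = ⅔ - 4/3 = -⅔ ≈ -0.66667)
C(f) = 4/3 (C(f) = -2*(-⅔) = 4/3)
l = -¾ ≈ -0.75000
-24*((C(6)*(-2) - 2) + l) = -24*(((4/3)*(-2) - 2) - ¾) = -24*((-8/3 - 2) - ¾) = -24*(-14/3 - ¾) = -24*(-65/12) = 130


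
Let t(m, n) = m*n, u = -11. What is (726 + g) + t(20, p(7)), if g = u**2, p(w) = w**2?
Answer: 1827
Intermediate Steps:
g = 121 (g = (-11)**2 = 121)
(726 + g) + t(20, p(7)) = (726 + 121) + 20*7**2 = 847 + 20*49 = 847 + 980 = 1827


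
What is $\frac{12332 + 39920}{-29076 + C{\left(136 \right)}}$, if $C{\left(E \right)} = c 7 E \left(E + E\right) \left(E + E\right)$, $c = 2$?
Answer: $\frac{13063}{35209115} \approx 0.00037101$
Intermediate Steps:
$C{\left(E \right)} = 56 E^{3}$ ($C{\left(E \right)} = 2 \cdot 7 E \left(E + E\right) \left(E + E\right) = 14 E 2 E 2 E = 14 E 4 E^{2} = 14 \cdot 4 E^{3} = 56 E^{3}$)
$\frac{12332 + 39920}{-29076 + C{\left(136 \right)}} = \frac{12332 + 39920}{-29076 + 56 \cdot 136^{3}} = \frac{52252}{-29076 + 56 \cdot 2515456} = \frac{52252}{-29076 + 140865536} = \frac{52252}{140836460} = 52252 \cdot \frac{1}{140836460} = \frac{13063}{35209115}$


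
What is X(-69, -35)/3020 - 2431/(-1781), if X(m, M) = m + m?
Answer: 272917/206870 ≈ 1.3193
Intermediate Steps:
X(m, M) = 2*m
X(-69, -35)/3020 - 2431/(-1781) = (2*(-69))/3020 - 2431/(-1781) = -138*1/3020 - 2431*(-1/1781) = -69/1510 + 187/137 = 272917/206870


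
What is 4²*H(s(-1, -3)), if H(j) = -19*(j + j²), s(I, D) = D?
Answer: -1824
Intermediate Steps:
H(j) = -19*j - 19*j²
4²*H(s(-1, -3)) = 4²*(-19*(-3)*(1 - 3)) = 16*(-19*(-3)*(-2)) = 16*(-114) = -1824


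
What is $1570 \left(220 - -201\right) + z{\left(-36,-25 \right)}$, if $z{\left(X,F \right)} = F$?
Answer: $660945$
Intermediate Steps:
$1570 \left(220 - -201\right) + z{\left(-36,-25 \right)} = 1570 \left(220 - -201\right) - 25 = 1570 \left(220 + 201\right) - 25 = 1570 \cdot 421 - 25 = 660970 - 25 = 660945$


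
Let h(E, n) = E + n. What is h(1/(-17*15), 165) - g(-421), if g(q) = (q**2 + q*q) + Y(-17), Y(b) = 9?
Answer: -90353131/255 ≈ -3.5433e+5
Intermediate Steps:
g(q) = 9 + 2*q**2 (g(q) = (q**2 + q*q) + 9 = (q**2 + q**2) + 9 = 2*q**2 + 9 = 9 + 2*q**2)
h(1/(-17*15), 165) - g(-421) = (1/(-17*15) + 165) - (9 + 2*(-421)**2) = (1/(-255) + 165) - (9 + 2*177241) = (-1/255 + 165) - (9 + 354482) = 42074/255 - 1*354491 = 42074/255 - 354491 = -90353131/255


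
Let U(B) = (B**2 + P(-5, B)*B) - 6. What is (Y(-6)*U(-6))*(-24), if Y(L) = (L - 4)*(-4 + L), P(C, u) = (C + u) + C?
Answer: -302400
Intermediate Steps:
P(C, u) = u + 2*C
Y(L) = (-4 + L)**2 (Y(L) = (-4 + L)*(-4 + L) = (-4 + L)**2)
U(B) = -6 + B**2 + B*(-10 + B) (U(B) = (B**2 + (B + 2*(-5))*B) - 6 = (B**2 + (B - 10)*B) - 6 = (B**2 + (-10 + B)*B) - 6 = (B**2 + B*(-10 + B)) - 6 = -6 + B**2 + B*(-10 + B))
(Y(-6)*U(-6))*(-24) = ((-4 - 6)**2*(-6 + (-6)**2 - 6*(-10 - 6)))*(-24) = ((-10)**2*(-6 + 36 - 6*(-16)))*(-24) = (100*(-6 + 36 + 96))*(-24) = (100*126)*(-24) = 12600*(-24) = -302400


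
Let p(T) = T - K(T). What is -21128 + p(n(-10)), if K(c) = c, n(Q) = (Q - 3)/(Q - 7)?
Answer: -21128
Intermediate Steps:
n(Q) = (-3 + Q)/(-7 + Q)
p(T) = 0 (p(T) = T - T = 0)
-21128 + p(n(-10)) = -21128 + 0 = -21128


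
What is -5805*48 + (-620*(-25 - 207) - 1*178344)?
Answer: -313144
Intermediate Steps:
-5805*48 + (-620*(-25 - 207) - 1*178344) = -278640 + (-620*(-232) - 178344) = -278640 + (143840 - 178344) = -278640 - 34504 = -313144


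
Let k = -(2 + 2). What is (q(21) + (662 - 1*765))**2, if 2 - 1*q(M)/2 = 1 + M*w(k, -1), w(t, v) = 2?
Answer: 34225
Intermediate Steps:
k = -4 (k = -1*4 = -4)
q(M) = 2 - 4*M (q(M) = 4 - 2*(1 + M*2) = 4 - 2*(1 + 2*M) = 4 + (-2 - 4*M) = 2 - 4*M)
(q(21) + (662 - 1*765))**2 = ((2 - 4*21) + (662 - 1*765))**2 = ((2 - 84) + (662 - 765))**2 = (-82 - 103)**2 = (-185)**2 = 34225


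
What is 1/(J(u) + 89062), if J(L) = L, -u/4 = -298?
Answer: 1/90254 ≈ 1.1080e-5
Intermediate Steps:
u = 1192 (u = -4*(-298) = 1192)
1/(J(u) + 89062) = 1/(1192 + 89062) = 1/90254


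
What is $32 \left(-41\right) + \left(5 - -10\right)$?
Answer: $-1297$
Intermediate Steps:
$32 \left(-41\right) + \left(5 - -10\right) = -1312 + \left(5 + 10\right) = -1312 + 15 = -1297$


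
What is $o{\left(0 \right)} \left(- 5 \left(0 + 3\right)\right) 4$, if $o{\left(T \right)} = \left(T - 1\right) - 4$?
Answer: $300$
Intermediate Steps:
$o{\left(T \right)} = -5 + T$ ($o{\left(T \right)} = \left(-1 + T\right) - 4 = -5 + T$)
$o{\left(0 \right)} \left(- 5 \left(0 + 3\right)\right) 4 = \left(-5 + 0\right) \left(- 5 \left(0 + 3\right)\right) 4 = - 5 \left(\left(-5\right) 3\right) 4 = \left(-5\right) \left(-15\right) 4 = 75 \cdot 4 = 300$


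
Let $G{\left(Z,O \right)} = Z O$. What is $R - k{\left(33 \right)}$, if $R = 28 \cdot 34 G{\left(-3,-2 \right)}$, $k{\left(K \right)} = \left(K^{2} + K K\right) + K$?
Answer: $3501$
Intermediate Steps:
$G{\left(Z,O \right)} = O Z$
$k{\left(K \right)} = K + 2 K^{2}$ ($k{\left(K \right)} = \left(K^{2} + K^{2}\right) + K = 2 K^{2} + K = K + 2 K^{2}$)
$R = 5712$ ($R = 28 \cdot 34 \left(\left(-2\right) \left(-3\right)\right) = 952 \cdot 6 = 5712$)
$R - k{\left(33 \right)} = 5712 - 33 \left(1 + 2 \cdot 33\right) = 5712 - 33 \left(1 + 66\right) = 5712 - 33 \cdot 67 = 5712 - 2211 = 3501$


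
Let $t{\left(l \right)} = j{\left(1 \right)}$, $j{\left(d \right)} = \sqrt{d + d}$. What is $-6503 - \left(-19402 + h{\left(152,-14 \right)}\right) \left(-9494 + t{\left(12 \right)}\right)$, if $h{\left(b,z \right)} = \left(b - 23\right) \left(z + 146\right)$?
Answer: $-22545259 + 2374 \sqrt{2} \approx -2.2542 \cdot 10^{7}$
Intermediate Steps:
$h{\left(b,z \right)} = \left(-23 + b\right) \left(146 + z\right)$
$j{\left(d \right)} = \sqrt{2} \sqrt{d}$ ($j{\left(d \right)} = \sqrt{2 d} = \sqrt{2} \sqrt{d}$)
$t{\left(l \right)} = \sqrt{2}$ ($t{\left(l \right)} = \sqrt{2} \sqrt{1} = \sqrt{2} \cdot 1 = \sqrt{2}$)
$-6503 - \left(-19402 + h{\left(152,-14 \right)}\right) \left(-9494 + t{\left(12 \right)}\right) = -6503 - \left(-19402 + \left(-3358 - -322 + 146 \cdot 152 + 152 \left(-14\right)\right)\right) \left(-9494 + \sqrt{2}\right) = -6503 - \left(-19402 + \left(-3358 + 322 + 22192 - 2128\right)\right) \left(-9494 + \sqrt{2}\right) = -6503 - \left(-19402 + 17028\right) \left(-9494 + \sqrt{2}\right) = -6503 - - 2374 \left(-9494 + \sqrt{2}\right) = -6503 - \left(22538756 - 2374 \sqrt{2}\right) = -22545259 + 2374 \sqrt{2}$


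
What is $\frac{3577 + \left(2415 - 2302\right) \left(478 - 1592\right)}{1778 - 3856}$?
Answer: $\frac{122305}{2078} \approx 58.857$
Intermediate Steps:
$\frac{3577 + \left(2415 - 2302\right) \left(478 - 1592\right)}{1778 - 3856} = \frac{3577 + 113 \left(-1114\right)}{-2078} = \left(3577 - 125882\right) \left(- \frac{1}{2078}\right) = \left(-122305\right) \left(- \frac{1}{2078}\right) = \frac{122305}{2078}$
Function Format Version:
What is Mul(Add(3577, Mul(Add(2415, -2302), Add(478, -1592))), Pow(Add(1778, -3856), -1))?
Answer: Rational(122305, 2078) ≈ 58.857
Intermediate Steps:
Mul(Add(3577, Mul(Add(2415, -2302), Add(478, -1592))), Pow(Add(1778, -3856), -1)) = Mul(Add(3577, Mul(113, -1114)), Pow(-2078, -1)) = Mul(Add(3577, -125882), Rational(-1, 2078)) = Mul(-122305, Rational(-1, 2078)) = Rational(122305, 2078)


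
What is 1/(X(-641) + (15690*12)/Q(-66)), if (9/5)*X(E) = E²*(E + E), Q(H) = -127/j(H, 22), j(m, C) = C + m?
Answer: -1143/334411336790 ≈ -3.4179e-9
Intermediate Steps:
Q(H) = -127/(22 + H)
X(E) = 10*E³/9 (X(E) = 5*(E²*(E + E))/9 = 5*(E²*(2*E))/9 = 5*(2*E³)/9 = 10*E³/9)
1/(X(-641) + (15690*12)/Q(-66)) = 1/((10/9)*(-641)³ + (15690*12)/((-127/(22 - 66)))) = 1/((10/9)*(-263374721) + 188280/((-127/(-44)))) = 1/(-2633747210/9 + 188280/((-127*(-1/44)))) = 1/(-2633747210/9 + 188280/(127/44)) = 1/(-2633747210/9 + 188280*(44/127)) = 1/(-2633747210/9 + 8284320/127) = 1/(-334411336790/1143) = -1143/334411336790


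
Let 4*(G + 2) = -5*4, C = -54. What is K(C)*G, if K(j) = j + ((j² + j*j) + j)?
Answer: -40068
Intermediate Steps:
G = -7 (G = -2 + (-5*4)/4 = -2 + (¼)*(-20) = -2 - 5 = -7)
K(j) = 2*j + 2*j² (K(j) = j + ((j² + j²) + j) = j + (2*j² + j) = j + (j + 2*j²) = 2*j + 2*j²)
K(C)*G = (2*(-54)*(1 - 54))*(-7) = (2*(-54)*(-53))*(-7) = 5724*(-7) = -40068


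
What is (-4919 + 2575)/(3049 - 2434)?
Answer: -2344/615 ≈ -3.8114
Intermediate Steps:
(-4919 + 2575)/(3049 - 2434) = -2344/615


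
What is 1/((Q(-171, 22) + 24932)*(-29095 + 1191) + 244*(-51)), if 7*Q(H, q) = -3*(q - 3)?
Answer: -7/4868414276 ≈ -1.4378e-9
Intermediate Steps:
Q(H, q) = 9/7 - 3*q/7 (Q(H, q) = (-3*(q - 3))/7 = (-3*(-3 + q))/7 = (9 - 3*q)/7 = 9/7 - 3*q/7)
1/((Q(-171, 22) + 24932)*(-29095 + 1191) + 244*(-51)) = 1/(((9/7 - 3/7*22) + 24932)*(-29095 + 1191) + 244*(-51)) = 1/(((9/7 - 66/7) + 24932)*(-27904) - 12444) = 1/((-57/7 + 24932)*(-27904) - 12444) = 1/((174467/7)*(-27904) - 12444) = 1/(-4868327168/7 - 12444) = 1/(-4868414276/7) = -7/4868414276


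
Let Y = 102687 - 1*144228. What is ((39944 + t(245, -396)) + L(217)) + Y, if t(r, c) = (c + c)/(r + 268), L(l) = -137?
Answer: -98926/57 ≈ -1735.5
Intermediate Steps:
t(r, c) = 2*c/(268 + r) (t(r, c) = (2*c)/(268 + r) = 2*c/(268 + r))
Y = -41541 (Y = 102687 - 144228 = -41541)
((39944 + t(245, -396)) + L(217)) + Y = ((39944 + 2*(-396)/(268 + 245)) - 137) - 41541 = ((39944 + 2*(-396)/513) - 137) - 41541 = ((39944 + 2*(-396)*(1/513)) - 137) - 41541 = ((39944 - 88/57) - 137) - 41541 = (2276720/57 - 137) - 41541 = 2268911/57 - 41541 = -98926/57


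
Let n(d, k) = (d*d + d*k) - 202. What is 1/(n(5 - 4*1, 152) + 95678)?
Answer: 1/95629 ≈ 1.0457e-5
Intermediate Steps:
n(d, k) = -202 + d² + d*k (n(d, k) = (d² + d*k) - 202 = -202 + d² + d*k)
1/(n(5 - 4*1, 152) + 95678) = 1/((-202 + (5 - 4*1)² + (5 - 4*1)*152) + 95678) = 1/((-202 + (5 - 4)² + (5 - 4)*152) + 95678) = 1/((-202 + 1² + 1*152) + 95678) = 1/((-202 + 1 + 152) + 95678) = 1/(-49 + 95678) = 1/95629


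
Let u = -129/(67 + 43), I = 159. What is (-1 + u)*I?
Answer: -38001/110 ≈ -345.46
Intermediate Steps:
u = -129/110 ≈ -1.1727
(-1 + u)*I = (-1 - 129/110)*159 = -239/110*159 = -38001/110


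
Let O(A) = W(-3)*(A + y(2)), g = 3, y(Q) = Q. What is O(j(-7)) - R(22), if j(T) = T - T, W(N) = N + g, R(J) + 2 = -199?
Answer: 201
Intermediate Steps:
R(J) = -201 (R(J) = -2 - 199 = -201)
W(N) = 3 + N (W(N) = N + 3 = 3 + N)
j(T) = 0
O(A) = 0 (O(A) = (3 - 3)*(A + 2) = 0*(2 + A) = 0)
O(j(-7)) - R(22) = 0 - 1*(-201) = 0 + 201 = 201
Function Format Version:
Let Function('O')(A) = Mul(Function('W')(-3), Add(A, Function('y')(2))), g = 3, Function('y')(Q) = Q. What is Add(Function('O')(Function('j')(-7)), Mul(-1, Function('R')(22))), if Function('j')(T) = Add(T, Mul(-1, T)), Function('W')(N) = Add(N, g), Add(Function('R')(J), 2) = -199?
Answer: 201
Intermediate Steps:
Function('R')(J) = -201 (Function('R')(J) = Add(-2, -199) = -201)
Function('W')(N) = Add(3, N) (Function('W')(N) = Add(N, 3) = Add(3, N))
Function('j')(T) = 0
Function('O')(A) = 0 (Function('O')(A) = Mul(Add(3, -3), Add(A, 2)) = Mul(0, Add(2, A)) = 0)
Add(Function('O')(Function('j')(-7)), Mul(-1, Function('R')(22))) = Add(0, Mul(-1, -201)) = Add(0, 201) = 201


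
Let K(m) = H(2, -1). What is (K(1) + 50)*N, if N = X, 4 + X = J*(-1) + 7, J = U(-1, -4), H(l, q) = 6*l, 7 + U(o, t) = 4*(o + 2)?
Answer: 372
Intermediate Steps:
U(o, t) = 1 + 4*o (U(o, t) = -7 + 4*(o + 2) = -7 + 4*(2 + o) = -7 + (8 + 4*o) = 1 + 4*o)
K(m) = 12 (K(m) = 6*2 = 12)
J = -3 (J = 1 + 4*(-1) = 1 - 4 = -3)
X = 6 (X = -4 + (-3*(-1) + 7) = -4 + (3 + 7) = -4 + 10 = 6)
N = 6
(K(1) + 50)*N = (12 + 50)*6 = 62*6 = 372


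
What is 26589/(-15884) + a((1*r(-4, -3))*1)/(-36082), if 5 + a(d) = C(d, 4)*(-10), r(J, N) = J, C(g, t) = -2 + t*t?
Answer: -478540559/286563244 ≈ -1.6699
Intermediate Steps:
C(g, t) = -2 + t**2
a(d) = -145 (a(d) = -5 + (-2 + 4**2)*(-10) = -5 + (-2 + 16)*(-10) = -5 + 14*(-10) = -5 - 140 = -145)
26589/(-15884) + a((1*r(-4, -3))*1)/(-36082) = 26589/(-15884) - 145/(-36082) = 26589*(-1/15884) - 145*(-1/36082) = -26589/15884 + 145/36082 = -478540559/286563244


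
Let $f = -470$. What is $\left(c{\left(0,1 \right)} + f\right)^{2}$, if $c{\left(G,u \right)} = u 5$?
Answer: $216225$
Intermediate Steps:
$c{\left(G,u \right)} = 5 u$
$\left(c{\left(0,1 \right)} + f\right)^{2} = \left(5 \cdot 1 - 470\right)^{2} = \left(5 - 470\right)^{2} = \left(-465\right)^{2} = 216225$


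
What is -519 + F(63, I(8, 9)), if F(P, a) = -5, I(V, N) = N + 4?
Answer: -524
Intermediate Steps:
I(V, N) = 4 + N
-519 + F(63, I(8, 9)) = -519 - 5 = -524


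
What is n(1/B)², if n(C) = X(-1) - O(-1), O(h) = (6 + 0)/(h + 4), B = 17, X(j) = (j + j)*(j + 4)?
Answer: 64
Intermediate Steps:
X(j) = 2*j*(4 + j) (X(j) = (2*j)*(4 + j) = 2*j*(4 + j))
O(h) = 6/(4 + h)
n(C) = -8 (n(C) = 2*(-1)*(4 - 1) - 6/(4 - 1) = 2*(-1)*3 - 6/3 = -6 - 6/3 = -6 - 1*2 = -6 - 2 = -8)
n(1/B)² = (-8)² = 64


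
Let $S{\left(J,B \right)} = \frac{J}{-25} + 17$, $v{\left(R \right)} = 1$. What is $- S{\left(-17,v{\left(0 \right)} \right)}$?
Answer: $- \frac{442}{25} \approx -17.68$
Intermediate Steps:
$S{\left(J,B \right)} = 17 - \frac{J}{25}$ ($S{\left(J,B \right)} = - \frac{J}{25} + 17 = 17 - \frac{J}{25}$)
$- S{\left(-17,v{\left(0 \right)} \right)} = - (17 - - \frac{17}{25}) = - (17 + \frac{17}{25}) = \left(-1\right) \frac{442}{25} = - \frac{442}{25}$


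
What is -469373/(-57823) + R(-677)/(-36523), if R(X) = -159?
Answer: 17152103936/2111869429 ≈ 8.1218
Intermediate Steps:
-469373/(-57823) + R(-677)/(-36523) = -469373/(-57823) - 159/(-36523) = -469373*(-1/57823) - 159*(-1/36523) = 469373/57823 + 159/36523 = 17152103936/2111869429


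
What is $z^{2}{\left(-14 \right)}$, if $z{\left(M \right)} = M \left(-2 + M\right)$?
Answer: $50176$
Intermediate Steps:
$z^{2}{\left(-14 \right)} = \left(- 14 \left(-2 - 14\right)\right)^{2} = \left(\left(-14\right) \left(-16\right)\right)^{2} = 224^{2} = 50176$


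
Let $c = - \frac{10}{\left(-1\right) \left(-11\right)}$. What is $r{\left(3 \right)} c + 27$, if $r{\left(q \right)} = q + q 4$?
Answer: $\frac{147}{11} \approx 13.364$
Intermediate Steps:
$c = - \frac{10}{11} \approx -0.90909$
$r{\left(q \right)} = 5 q$ ($r{\left(q \right)} = q + 4 q = 5 q$)
$r{\left(3 \right)} c + 27 = 5 \cdot 3 \left(- \frac{10}{11}\right) + 27 = 15 \left(- \frac{10}{11}\right) + 27 = - \frac{150}{11} + 27 = \frac{147}{11}$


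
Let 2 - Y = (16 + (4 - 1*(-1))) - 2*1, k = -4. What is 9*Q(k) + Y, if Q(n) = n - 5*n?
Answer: 127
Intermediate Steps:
Q(n) = -4*n
Y = -17 (Y = 2 - ((16 + (4 - 1*(-1))) - 2*1) = 2 - ((16 + (4 + 1)) - 2) = 2 - ((16 + 5) - 2) = 2 - (21 - 2) = 2 - 1*19 = 2 - 19 = -17)
9*Q(k) + Y = 9*(-4*(-4)) - 17 = 9*16 - 17 = 144 - 17 = 127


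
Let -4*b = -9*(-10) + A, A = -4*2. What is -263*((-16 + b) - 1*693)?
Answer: 383717/2 ≈ 1.9186e+5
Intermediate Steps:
A = -8
b = -41/2 (b = -(-9*(-10) - 8)/4 = -(90 - 8)/4 = -¼*82 = -41/2 ≈ -20.500)
-263*((-16 + b) - 1*693) = -263*((-16 - 41/2) - 1*693) = -263*(-73/2 - 693) = -263*(-1459/2) = 383717/2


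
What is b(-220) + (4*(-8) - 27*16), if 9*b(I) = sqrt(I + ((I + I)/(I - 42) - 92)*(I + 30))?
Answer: -464 + 2*sqrt(72680765)/1179 ≈ -449.54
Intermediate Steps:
b(I) = sqrt(I + (-92 + 2*I/(-42 + I))*(30 + I))/9 (b(I) = sqrt(I + ((I + I)/(I - 42) - 92)*(I + 30))/9 = sqrt(I + ((2*I)/(-42 + I) - 92)*(30 + I))/9 = sqrt(I + (2*I/(-42 + I) - 92)*(30 + I))/9 = sqrt(I + (-92 + 2*I/(-42 + I))*(30 + I))/9)
b(-220) + (4*(-8) - 27*16) = sqrt((115920 - 89*(-220)**2 + 1122*(-220))/(-42 - 220))/9 + (4*(-8) - 27*16) = sqrt((115920 - 89*48400 - 246840)/(-262))/9 + (-32 - 432) = sqrt(-(115920 - 4307600 - 246840)/262)/9 - 464 = sqrt(-1/262*(-4438520))/9 - 464 = sqrt(2219260/131)/9 - 464 = (2*sqrt(72680765)/131)/9 - 464 = 2*sqrt(72680765)/1179 - 464 = -464 + 2*sqrt(72680765)/1179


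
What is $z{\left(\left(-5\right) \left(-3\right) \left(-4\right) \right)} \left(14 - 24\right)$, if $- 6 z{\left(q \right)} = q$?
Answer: $-100$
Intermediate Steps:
$z{\left(q \right)} = - \frac{q}{6}$
$z{\left(\left(-5\right) \left(-3\right) \left(-4\right) \right)} \left(14 - 24\right) = - \frac{\left(-5\right) \left(-3\right) \left(-4\right)}{6} \left(14 - 24\right) = - \frac{15 \left(-4\right)}{6} \left(-10\right) = \left(- \frac{1}{6}\right) \left(-60\right) \left(-10\right) = 10 \left(-10\right) = -100$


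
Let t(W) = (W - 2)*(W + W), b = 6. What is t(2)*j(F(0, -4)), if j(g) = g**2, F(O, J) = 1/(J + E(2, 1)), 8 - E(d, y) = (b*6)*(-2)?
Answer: 0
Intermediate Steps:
t(W) = 2*W*(-2 + W) (t(W) = (-2 + W)*(2*W) = 2*W*(-2 + W))
E(d, y) = 80 (E(d, y) = 8 - 6*6*(-2) = 8 - 36*(-2) = 8 - 1*(-72) = 8 + 72 = 80)
F(O, J) = 1/(80 + J) (F(O, J) = 1/(J + 80) = 1/(80 + J))
t(2)*j(F(0, -4)) = (2*2*(-2 + 2))*(1/(80 - 4))**2 = (2*2*0)*(1/76)**2 = 0*(1/76)**2 = 0*(1/5776) = 0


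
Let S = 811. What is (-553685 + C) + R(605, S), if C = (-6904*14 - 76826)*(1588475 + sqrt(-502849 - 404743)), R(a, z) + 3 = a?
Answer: -275572373033 - 346964*I*sqrt(226898) ≈ -2.7557e+11 - 1.6527e+8*I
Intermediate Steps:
R(a, z) = -3 + a
C = -275571819950 - 346964*I*sqrt(226898) (C = (-96656 - 76826)*(1588475 + sqrt(-907592)) = -173482*(1588475 + 2*I*sqrt(226898)) = -275571819950 - 346964*I*sqrt(226898) ≈ -2.7557e+11 - 1.6527e+8*I)
(-553685 + C) + R(605, S) = (-553685 + (-275571819950 - 346964*I*sqrt(226898))) + (-3 + 605) = (-275572373635 - 346964*I*sqrt(226898)) + 602 = -275572373033 - 346964*I*sqrt(226898)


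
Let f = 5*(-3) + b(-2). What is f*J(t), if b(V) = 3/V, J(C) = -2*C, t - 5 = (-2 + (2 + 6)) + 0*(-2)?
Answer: 363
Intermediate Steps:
t = 11 (t = 5 + ((-2 + (2 + 6)) + 0*(-2)) = 5 + ((-2 + 8) + 0) = 5 + (6 + 0) = 5 + 6 = 11)
f = -33/2 (f = 5*(-3) + 3/(-2) = -15 + 3*(-½) = -15 - 3/2 = -33/2 ≈ -16.500)
f*J(t) = -(-33)*11 = -33/2*(-22) = 363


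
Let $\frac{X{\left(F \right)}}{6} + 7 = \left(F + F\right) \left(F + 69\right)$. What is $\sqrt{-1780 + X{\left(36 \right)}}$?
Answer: $\sqrt{43538} \approx 208.66$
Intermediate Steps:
$X{\left(F \right)} = -42 + 12 F \left(69 + F\right)$ ($X{\left(F \right)} = -42 + 6 \left(F + F\right) \left(F + 69\right) = -42 + 6 \cdot 2 F \left(69 + F\right) = -42 + 12 F \left(69 + F\right)$)
$\sqrt{-1780 + X{\left(36 \right)}} = \sqrt{-1780 + \left(-42 + 12 \cdot 36^{2} + 828 \cdot 36\right)} = \sqrt{-1780 + \left(-42 + 12 \cdot 1296 + 29808\right)} = \sqrt{-1780 + \left(-42 + 15552 + 29808\right)} = \sqrt{-1780 + 45318} = \sqrt{43538}$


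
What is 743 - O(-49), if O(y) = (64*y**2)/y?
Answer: 3879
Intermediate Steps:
O(y) = 64*y
743 - O(-49) = 743 - 64*(-49) = 743 - 1*(-3136) = 743 + 3136 = 3879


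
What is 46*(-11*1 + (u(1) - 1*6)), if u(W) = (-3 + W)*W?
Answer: -874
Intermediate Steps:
u(W) = W*(-3 + W)
46*(-11*1 + (u(1) - 1*6)) = 46*(-11*1 + (1*(-3 + 1) - 1*6)) = 46*(-11 + (1*(-2) - 6)) = 46*(-11 + (-2 - 6)) = 46*(-11 - 8) = 46*(-19) = -874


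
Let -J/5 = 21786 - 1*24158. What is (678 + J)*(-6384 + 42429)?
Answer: 451932210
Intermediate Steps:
J = 11860 (J = -5*(21786 - 1*24158) = -5*(21786 - 24158) = -5*(-2372) = 11860)
(678 + J)*(-6384 + 42429) = (678 + 11860)*(-6384 + 42429) = 12538*36045 = 451932210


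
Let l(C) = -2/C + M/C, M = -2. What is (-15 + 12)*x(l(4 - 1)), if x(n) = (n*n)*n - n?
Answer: 28/9 ≈ 3.1111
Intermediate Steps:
l(C) = -4/C (l(C) = -2/C - 2/C = -4/C)
x(n) = n**3 - n (x(n) = n**2*n - n = n**3 - n)
(-15 + 12)*x(l(4 - 1)) = (-15 + 12)*((-4/(4 - 1))**3 - (-4)/(4 - 1)) = -3*((-4/3)**3 - (-4)/3) = -3*((-4*1/3)**3 - (-4)/3) = -3*((-4/3)**3 - 1*(-4/3)) = -3*(-64/27 + 4/3) = -3*(-28/27) = 28/9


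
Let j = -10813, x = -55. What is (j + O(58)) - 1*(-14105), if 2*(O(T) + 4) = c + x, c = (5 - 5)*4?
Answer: 6521/2 ≈ 3260.5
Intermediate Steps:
c = 0 (c = 0*4 = 0)
O(T) = -63/2 (O(T) = -4 + (0 - 55)/2 = -4 + (1/2)*(-55) = -4 - 55/2 = -63/2)
(j + O(58)) - 1*(-14105) = (-10813 - 63/2) - 1*(-14105) = -21689/2 + 14105 = 6521/2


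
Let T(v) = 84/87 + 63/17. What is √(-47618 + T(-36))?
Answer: I*√11572371903/493 ≈ 218.2*I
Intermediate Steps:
T(v) = 2303/493 (T(v) = 84*(1/87) + 63*(1/17) = 28/29 + 63/17 = 2303/493)
√(-47618 + T(-36)) = √(-47618 + 2303/493) = √(-23473371/493) = I*√11572371903/493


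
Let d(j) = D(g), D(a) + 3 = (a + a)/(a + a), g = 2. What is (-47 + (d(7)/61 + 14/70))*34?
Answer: -485656/305 ≈ -1592.3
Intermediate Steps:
D(a) = -2 (D(a) = -3 + (a + a)/(a + a) = -3 + (2*a)/((2*a)) = -3 + (2*a)*(1/(2*a)) = -3 + 1 = -2)
d(j) = -2
(-47 + (d(7)/61 + 14/70))*34 = (-47 + (-2/61 + 14/70))*34 = (-47 + (-2*1/61 + 14*(1/70)))*34 = (-47 + (-2/61 + ⅕))*34 = (-47 + 51/305)*34 = -14284/305*34 = -485656/305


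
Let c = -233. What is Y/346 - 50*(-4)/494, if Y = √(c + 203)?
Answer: 100/247 + I*√30/346 ≈ 0.40486 + 0.01583*I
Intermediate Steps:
Y = I*√30 (Y = √(-233 + 203) = √(-30) = I*√30 ≈ 5.4772*I)
Y/346 - 50*(-4)/494 = (I*√30)/346 - 50*(-4)/494 = (I*√30)*(1/346) + 200*(1/494) = I*√30/346 + 100/247 = 100/247 + I*√30/346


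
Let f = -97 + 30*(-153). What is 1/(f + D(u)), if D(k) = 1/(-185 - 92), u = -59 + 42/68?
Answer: -277/1298300 ≈ -0.00021336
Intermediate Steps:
u = -1985/34 (u = -59 + 42*(1/68) = -59 + 21/34 = -1985/34 ≈ -58.382)
D(k) = -1/277 (D(k) = 1/(-277) = -1/277)
f = -4687 (f = -97 - 4590 = -4687)
1/(f + D(u)) = 1/(-4687 - 1/277) = 1/(-1298300/277) = -277/1298300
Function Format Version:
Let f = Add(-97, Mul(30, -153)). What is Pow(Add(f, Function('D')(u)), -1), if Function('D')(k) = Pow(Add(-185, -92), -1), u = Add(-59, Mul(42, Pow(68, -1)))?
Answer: Rational(-277, 1298300) ≈ -0.00021336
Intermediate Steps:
u = Rational(-1985, 34) (u = Add(-59, Mul(42, Rational(1, 68))) = Add(-59, Rational(21, 34)) = Rational(-1985, 34) ≈ -58.382)
Function('D')(k) = Rational(-1, 277) (Function('D')(k) = Pow(-277, -1) = Rational(-1, 277))
f = -4687 (f = Add(-97, -4590) = -4687)
Pow(Add(f, Function('D')(u)), -1) = Pow(Add(-4687, Rational(-1, 277)), -1) = Pow(Rational(-1298300, 277), -1) = Rational(-277, 1298300)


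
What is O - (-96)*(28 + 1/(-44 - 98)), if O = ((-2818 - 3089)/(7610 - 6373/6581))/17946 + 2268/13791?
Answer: 262752665974372106441/97768857468090258 ≈ 2687.5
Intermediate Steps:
O = 226399378853071/1377026161522398 (O = -5907/(7610 - 6373*1/6581)*(1/17946) + 2268*(1/13791) = -5907/(7610 - 6373/6581)*(1/17946) + 756/4597 = -5907/50075037/6581*(1/17946) + 756/4597 = -5907*6581/50075037*(1/17946) + 756/4597 = -12957989/16691679*1/17946 + 756/4597 = -12957989/299548871334 + 756/4597 = 226399378853071/1377026161522398 ≈ 0.16441)
O - (-96)*(28 + 1/(-44 - 98)) = 226399378853071/1377026161522398 - (-96)*(28 + 1/(-44 - 98)) = 226399378853071/1377026161522398 - (-96)*(28 + 1/(-142)) = 226399378853071/1377026161522398 - (-96)*(28 - 1/142) = 226399378853071/1377026161522398 - (-96)*3975/142 = 226399378853071/1377026161522398 - 1*(-190800/71) = 226399378853071/1377026161522398 + 190800/71 = 262752665974372106441/97768857468090258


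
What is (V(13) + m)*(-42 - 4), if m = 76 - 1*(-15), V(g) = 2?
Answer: -4278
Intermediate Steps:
m = 91 (m = 76 + 15 = 91)
(V(13) + m)*(-42 - 4) = (2 + 91)*(-42 - 4) = 93*(-46) = -4278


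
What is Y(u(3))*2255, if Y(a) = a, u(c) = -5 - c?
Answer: -18040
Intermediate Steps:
Y(u(3))*2255 = (-5 - 1*3)*2255 = (-5 - 3)*2255 = -8*2255 = -18040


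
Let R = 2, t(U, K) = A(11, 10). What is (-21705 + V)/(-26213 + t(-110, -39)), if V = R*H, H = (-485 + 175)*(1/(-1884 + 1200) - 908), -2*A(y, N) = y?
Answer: -185109520/8966727 ≈ -20.644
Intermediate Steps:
A(y, N) = -y/2
t(U, K) = -11/2 (t(U, K) = -½*11 = -11/2)
H = 96266315/342 (H = -310*(1/(-684) - 908) = -310*(-1/684 - 908) = -310*(-621073/684) = 96266315/342 ≈ 2.8148e+5)
V = 96266315/171 (V = 2*(96266315/342) = 96266315/171 ≈ 5.6296e+5)
(-21705 + V)/(-26213 + t(-110, -39)) = (-21705 + 96266315/171)/(-26213 - 11/2) = 92554760/(171*(-52437/2)) = (92554760/171)*(-2/52437) = -185109520/8966727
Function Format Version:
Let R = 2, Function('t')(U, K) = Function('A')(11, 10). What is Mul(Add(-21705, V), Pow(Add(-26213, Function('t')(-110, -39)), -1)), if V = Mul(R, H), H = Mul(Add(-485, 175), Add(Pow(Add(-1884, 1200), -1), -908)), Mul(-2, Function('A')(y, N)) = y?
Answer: Rational(-185109520, 8966727) ≈ -20.644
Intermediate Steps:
Function('A')(y, N) = Mul(Rational(-1, 2), y)
Function('t')(U, K) = Rational(-11, 2) (Function('t')(U, K) = Mul(Rational(-1, 2), 11) = Rational(-11, 2))
H = Rational(96266315, 342) (H = Mul(-310, Add(Pow(-684, -1), -908)) = Mul(-310, Add(Rational(-1, 684), -908)) = Mul(-310, Rational(-621073, 684)) = Rational(96266315, 342) ≈ 2.8148e+5)
V = Rational(96266315, 171) (V = Mul(2, Rational(96266315, 342)) = Rational(96266315, 171) ≈ 5.6296e+5)
Mul(Add(-21705, V), Pow(Add(-26213, Function('t')(-110, -39)), -1)) = Mul(Add(-21705, Rational(96266315, 171)), Pow(Add(-26213, Rational(-11, 2)), -1)) = Mul(Rational(92554760, 171), Pow(Rational(-52437, 2), -1)) = Mul(Rational(92554760, 171), Rational(-2, 52437)) = Rational(-185109520, 8966727)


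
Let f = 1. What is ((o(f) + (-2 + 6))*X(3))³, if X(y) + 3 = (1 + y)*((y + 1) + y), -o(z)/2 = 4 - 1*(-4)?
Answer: -27000000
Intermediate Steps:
o(z) = -16 (o(z) = -2*(4 - 1*(-4)) = -2*(4 + 4) = -2*8 = -16)
X(y) = -3 + (1 + y)*(1 + 2*y) (X(y) = -3 + (1 + y)*((y + 1) + y) = -3 + (1 + y)*((1 + y) + y) = -3 + (1 + y)*(1 + 2*y))
((o(f) + (-2 + 6))*X(3))³ = ((-16 + (-2 + 6))*(-2 + 2*3² + 3*3))³ = ((-16 + 4)*(-2 + 2*9 + 9))³ = (-12*(-2 + 18 + 9))³ = (-12*25)³ = (-300)³ = -27000000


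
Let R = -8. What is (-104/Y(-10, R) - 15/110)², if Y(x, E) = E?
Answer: 80089/484 ≈ 165.47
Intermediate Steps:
(-104/Y(-10, R) - 15/110)² = (-104/(-8) - 15/110)² = (-104*(-⅛) - 15*1/110)² = (13 - 3/22)² = (283/22)² = 80089/484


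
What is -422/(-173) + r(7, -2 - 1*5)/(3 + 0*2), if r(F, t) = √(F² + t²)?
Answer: 422/173 + 7*√2/3 ≈ 5.7391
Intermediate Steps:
-422/(-173) + r(7, -2 - 1*5)/(3 + 0*2) = -422/(-173) + √(7² + (-2 - 1*5)²)/(3 + 0*2) = -422*(-1/173) + √(49 + (-2 - 5)²)/(3 + 0) = 422/173 + √(49 + (-7)²)/3 = 422/173 + √(49 + 49)/3 = 422/173 + √98/3 = 422/173 + (7*√2)/3 = 422/173 + 7*√2/3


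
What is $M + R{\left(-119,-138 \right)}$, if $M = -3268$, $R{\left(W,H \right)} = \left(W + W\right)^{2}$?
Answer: $53376$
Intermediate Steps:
$R{\left(W,H \right)} = 4 W^{2}$ ($R{\left(W,H \right)} = \left(2 W\right)^{2} = 4 W^{2}$)
$M + R{\left(-119,-138 \right)} = -3268 + 4 \left(-119\right)^{2} = -3268 + 4 \cdot 14161 = -3268 + 56644 = 53376$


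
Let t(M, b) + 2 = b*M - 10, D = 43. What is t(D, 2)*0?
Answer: 0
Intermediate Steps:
t(M, b) = -12 + M*b (t(M, b) = -2 + (b*M - 10) = -2 + (M*b - 10) = -2 + (-10 + M*b) = -12 + M*b)
t(D, 2)*0 = (-12 + 43*2)*0 = (-12 + 86)*0 = 74*0 = 0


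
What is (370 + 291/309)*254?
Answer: 9704578/103 ≈ 94219.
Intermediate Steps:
(370 + 291/309)*254 = (370 + 291*(1/309))*254 = (370 + 97/103)*254 = (38207/103)*254 = 9704578/103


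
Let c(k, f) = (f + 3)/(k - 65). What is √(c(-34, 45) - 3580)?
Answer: 2*I*√974787/33 ≈ 59.837*I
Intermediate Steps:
c(k, f) = (3 + f)/(-65 + k)
√(c(-34, 45) - 3580) = √((3 + 45)/(-65 - 34) - 3580) = √(48/(-99) - 3580) = √(-1/99*48 - 3580) = √(-16/33 - 3580) = √(-118156/33) = 2*I*√974787/33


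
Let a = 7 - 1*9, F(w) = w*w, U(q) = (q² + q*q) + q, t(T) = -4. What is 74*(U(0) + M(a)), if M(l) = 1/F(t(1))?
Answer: 37/8 ≈ 4.6250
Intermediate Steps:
U(q) = q + 2*q² (U(q) = (q² + q²) + q = 2*q² + q = q + 2*q²)
F(w) = w²
a = -2 (a = 7 - 9 = -2)
M(l) = 1/16 (M(l) = 1/((-4)²) = 1/16)
74*(U(0) + M(a)) = 74*(0*(1 + 2*0) + 1/16) = 74*(0*(1 + 0) + 1/16) = 74*(0*1 + 1/16) = 74*(0 + 1/16) = 74*(1/16) = 37/8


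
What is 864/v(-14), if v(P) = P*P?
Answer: 216/49 ≈ 4.4082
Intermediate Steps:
v(P) = P²
864/v(-14) = 864/((-14)²) = 864/196 = 864*(1/196) = 216/49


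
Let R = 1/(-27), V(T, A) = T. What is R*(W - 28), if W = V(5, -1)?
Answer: 23/27 ≈ 0.85185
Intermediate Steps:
W = 5
R = -1/27 ≈ -0.037037
R*(W - 28) = -(5 - 28)/27 = -1/27*(-23) = 23/27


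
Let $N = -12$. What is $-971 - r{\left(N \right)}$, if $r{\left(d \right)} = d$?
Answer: $-959$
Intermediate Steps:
$-971 - r{\left(N \right)} = -971 - -12 = -971 + 12 = -959$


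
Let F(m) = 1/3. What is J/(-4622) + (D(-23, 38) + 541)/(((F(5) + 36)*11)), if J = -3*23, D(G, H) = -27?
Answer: 7209855/5541778 ≈ 1.3010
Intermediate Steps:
J = -69
F(m) = 1/3
J/(-4622) + (D(-23, 38) + 541)/(((F(5) + 36)*11)) = -69/(-4622) + (-27 + 541)/(((1/3 + 36)*11)) = -69*(-1/4622) + 514/(((109/3)*11)) = 69/4622 + 514/(1199/3) = 69/4622 + 514*(3/1199) = 69/4622 + 1542/1199 = 7209855/5541778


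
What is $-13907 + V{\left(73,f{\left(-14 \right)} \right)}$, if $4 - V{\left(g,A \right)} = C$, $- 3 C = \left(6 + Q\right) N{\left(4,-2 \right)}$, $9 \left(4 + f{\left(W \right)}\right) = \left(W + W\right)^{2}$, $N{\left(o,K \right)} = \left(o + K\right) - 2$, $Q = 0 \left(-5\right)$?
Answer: $-13903$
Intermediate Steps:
$Q = 0$
$N{\left(o,K \right)} = -2 + K + o$ ($N{\left(o,K \right)} = \left(K + o\right) - 2 = -2 + K + o$)
$f{\left(W \right)} = -4 + \frac{4 W^{2}}{9}$ ($f{\left(W \right)} = -4 + \frac{\left(W + W\right)^{2}}{9} = -4 + \frac{\left(2 W\right)^{2}}{9} = -4 + \frac{4 W^{2}}{9}$)
$C = 0$ ($C = - \frac{\left(6 + 0\right) \left(-2 - 2 + 4\right)}{3} = - \frac{6 \cdot 0}{3} = \left(- \frac{1}{3}\right) 0 = 0$)
$V{\left(g,A \right)} = 4$ ($V{\left(g,A \right)} = 4 - 0 = 4 + 0 = 4$)
$-13907 + V{\left(73,f{\left(-14 \right)} \right)} = -13907 + 4 = -13903$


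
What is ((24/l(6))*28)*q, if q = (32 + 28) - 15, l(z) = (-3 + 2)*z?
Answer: -5040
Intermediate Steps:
l(z) = -z
q = 45 (q = 60 - 15 = 45)
((24/l(6))*28)*q = ((24/((-1*6)))*28)*45 = ((24/(-6))*28)*45 = ((24*(-1/6))*28)*45 = -4*28*45 = -112*45 = -5040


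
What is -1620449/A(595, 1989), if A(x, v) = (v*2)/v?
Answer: -1620449/2 ≈ -8.1022e+5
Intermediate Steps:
A(x, v) = 2 (A(x, v) = (2*v)/v = 2)
-1620449/A(595, 1989) = -1620449/2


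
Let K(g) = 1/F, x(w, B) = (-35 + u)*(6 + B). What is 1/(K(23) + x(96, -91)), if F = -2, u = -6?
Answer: 2/6969 ≈ 0.00028699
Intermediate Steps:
x(w, B) = -246 - 41*B (x(w, B) = (-35 - 6)*(6 + B) = -41*(6 + B) = -246 - 41*B)
K(g) = -½ (K(g) = 1/(-2) = -½)
1/(K(23) + x(96, -91)) = 1/(-½ + (-246 - 41*(-91))) = 1/(-½ + (-246 + 3731)) = 1/(-½ + 3485) = 1/(6969/2) = 2/6969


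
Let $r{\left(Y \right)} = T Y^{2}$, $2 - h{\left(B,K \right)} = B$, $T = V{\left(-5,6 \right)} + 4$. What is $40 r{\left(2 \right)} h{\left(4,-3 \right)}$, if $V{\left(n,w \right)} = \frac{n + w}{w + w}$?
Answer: $- \frac{3920}{3} \approx -1306.7$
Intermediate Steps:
$V{\left(n,w \right)} = \frac{n + w}{2 w}$
$T = \frac{49}{12}$ ($T = \frac{-5 + 6}{2 \cdot 6} + 4 = \frac{1}{2} \cdot \frac{1}{6} \cdot 1 + 4 = \frac{1}{12} + 4 = \frac{49}{12} \approx 4.0833$)
$h{\left(B,K \right)} = 2 - B$
$r{\left(Y \right)} = \frac{49 Y^{2}}{12}$
$40 r{\left(2 \right)} h{\left(4,-3 \right)} = 40 \frac{49 \cdot 2^{2}}{12} \left(2 - 4\right) = 40 \cdot \frac{49}{12} \cdot 4 \left(2 - 4\right) = 40 \cdot \frac{49}{3} \left(-2\right) = \frac{1960}{3} \left(-2\right) = - \frac{3920}{3}$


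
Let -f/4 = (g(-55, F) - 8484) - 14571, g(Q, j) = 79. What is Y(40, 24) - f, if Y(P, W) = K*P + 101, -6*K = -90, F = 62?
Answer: -91203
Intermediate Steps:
K = 15 (K = -1/6*(-90) = 15)
Y(P, W) = 101 + 15*P (Y(P, W) = 15*P + 101 = 101 + 15*P)
f = 91904 (f = -4*((79 - 8484) - 14571) = -4*(-8405 - 14571) = -4*(-22976) = 91904)
Y(40, 24) - f = (101 + 15*40) - 1*91904 = (101 + 600) - 91904 = 701 - 91904 = -91203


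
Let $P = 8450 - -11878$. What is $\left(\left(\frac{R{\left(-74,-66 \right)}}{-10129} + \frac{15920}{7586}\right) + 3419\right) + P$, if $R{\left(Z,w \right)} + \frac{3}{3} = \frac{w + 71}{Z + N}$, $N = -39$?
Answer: $\frac{103103875462561}{4341380561} \approx 23749.0$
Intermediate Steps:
$P = 20328$ ($P = 8450 + 11878 = 20328$)
$R{\left(Z,w \right)} = -1 + \frac{71 + w}{-39 + Z}$ ($R{\left(Z,w \right)} = -1 + \frac{w + 71}{Z - 39} = -1 + \frac{71 + w}{-39 + Z}$)
$\left(\left(\frac{R{\left(-74,-66 \right)}}{-10129} + \frac{15920}{7586}\right) + 3419\right) + P = \left(\left(\frac{\frac{1}{-39 - 74} \left(110 - 66 - -74\right)}{-10129} + \frac{15920}{7586}\right) + 3419\right) + 20328 = \left(\left(\frac{110 - 66 + 74}{-113} \left(- \frac{1}{10129}\right) + 15920 \cdot \frac{1}{7586}\right) + 3419\right) + 20328 = \left(\left(\left(- \frac{1}{113}\right) 118 \left(- \frac{1}{10129}\right) + \frac{7960}{3793}\right) + 3419\right) + 20328 = \left(\left(\left(- \frac{118}{113}\right) \left(- \frac{1}{10129}\right) + \frac{7960}{3793}\right) + 3419\right) + 20328 = \left(\left(\frac{118}{1144577} + \frac{7960}{3793}\right) + 3419\right) + 20328 = \left(\frac{9111280494}{4341380561} + 3419\right) + 20328 = \frac{14852291418553}{4341380561} + 20328 = \frac{103103875462561}{4341380561}$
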